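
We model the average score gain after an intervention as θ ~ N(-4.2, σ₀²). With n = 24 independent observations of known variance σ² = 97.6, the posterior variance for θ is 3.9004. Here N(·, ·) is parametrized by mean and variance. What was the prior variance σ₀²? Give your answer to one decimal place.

σ₀² = 95.4

Posterior precision equals prior precision plus data precision: 1/σ_n² = 1/σ₀² + n/σ².
So 1/σ₀² = 1/3.9004 − 24/97.6 = 0.256384 − 0.245902 = 0.010482.
Hence σ₀² = 1/0.010482 ≈ 95.4.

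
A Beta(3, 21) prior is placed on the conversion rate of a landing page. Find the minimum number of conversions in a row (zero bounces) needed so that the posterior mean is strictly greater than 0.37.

k = 10

After k conversions and 0 bounces the posterior is Beta(3+k, 21), with mean (3+k)/(3+21+k).
Set (3+k)/(24+k) > 0.37 and solve: k > (0.37·24 − 3)/(1 − 0.37) = 9.333.
The smallest integer exceeding 9.333 is 10.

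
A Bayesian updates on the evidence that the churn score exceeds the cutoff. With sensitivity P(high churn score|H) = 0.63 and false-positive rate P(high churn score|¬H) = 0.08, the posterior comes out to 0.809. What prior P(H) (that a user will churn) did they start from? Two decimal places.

P(H) = 0.35

In odds form, posterior odds = prior odds × likelihood ratio, so prior odds = posterior odds ÷ LR.
Posterior odds = 0.809/(1−0.809) = 4.2356. LR = 0.63/0.08 = 7.8750.
Prior odds = 4.2356/7.8750 = 0.5379, so P(H) = 0.5379/(1+0.5379) ≈ 0.35.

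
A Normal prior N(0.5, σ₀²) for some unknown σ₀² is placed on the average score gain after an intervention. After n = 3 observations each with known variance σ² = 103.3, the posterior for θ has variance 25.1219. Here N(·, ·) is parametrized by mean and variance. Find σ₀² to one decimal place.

σ₀² = 92.9

For the Normal–Normal model with known σ², precisions add: τ_n = τ₀ + n/σ².
So 1/σ₀² = 1/25.1219 − 3/103.3 = 0.039806 − 0.029042 = 0.010764.
Hence σ₀² = 1/0.010764 ≈ 92.9.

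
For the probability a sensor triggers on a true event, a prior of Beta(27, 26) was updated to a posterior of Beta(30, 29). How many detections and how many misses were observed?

3 detections and 3 misses

Under Beta–binomial conjugacy the posterior parameters are (α+s, β+f).
Match parameters: s=30−27=3, f=29−26=3.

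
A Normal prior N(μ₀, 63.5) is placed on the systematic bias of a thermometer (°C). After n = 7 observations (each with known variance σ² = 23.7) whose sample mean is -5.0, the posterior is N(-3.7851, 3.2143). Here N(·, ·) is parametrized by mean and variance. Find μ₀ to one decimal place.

With known observation variance, the Normal–Normal posterior has precision τ_n = τ₀ + n/σ² and mean μ_n = (τ₀μ₀ + (n/σ²)x̄)/τ_n.
Here τ₀ = 1/63.5 = 0.015748 and τ_data = 7/23.7 = 0.295359, so τ_n = 0.311107.
Rearranging for μ₀: μ₀ = (μ_n·τ_n − τ_data·x̄)/τ₀ = (-3.7851·0.311107 − 0.295359·-5.0) / 0.015748 = 0.299224/0.015748 ≈ 19.0.

μ₀ = 19.0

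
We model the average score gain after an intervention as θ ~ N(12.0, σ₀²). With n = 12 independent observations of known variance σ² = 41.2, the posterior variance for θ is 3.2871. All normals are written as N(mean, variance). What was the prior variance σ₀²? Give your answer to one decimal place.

Posterior precision equals prior precision plus data precision: 1/σ_n² = 1/σ₀² + n/σ².
So 1/σ₀² = 1/3.2871 − 12/41.2 = 0.304220 − 0.291262 = 0.012958.
Hence σ₀² = 1/0.012958 ≈ 77.2.

σ₀² = 77.2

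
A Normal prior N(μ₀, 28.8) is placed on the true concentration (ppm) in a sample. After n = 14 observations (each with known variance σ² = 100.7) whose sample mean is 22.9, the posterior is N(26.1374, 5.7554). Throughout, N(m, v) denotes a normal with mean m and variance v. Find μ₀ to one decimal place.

μ₀ = 39.1

The posterior mean is a precision-weighted average: μ_n = (τ₀μ₀ + τ_data·x̄)/(τ₀+τ_data), with τ₀=1/σ₀² and τ_data=n/σ².
Here τ₀ = 1/28.8 = 0.034722 and τ_data = 14/100.7 = 0.139027, so τ_n = 0.173749.
Rearranging for μ₀: μ₀ = (μ_n·τ_n − τ_data·x̄)/τ₀ = (26.1374·0.173749 − 0.139027·22.9) / 0.034722 = 1.357629/0.034722 ≈ 39.1.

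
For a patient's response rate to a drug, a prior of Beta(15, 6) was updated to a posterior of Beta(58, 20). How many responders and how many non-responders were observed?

A Beta(α, β) prior with s successes and f failures in binomial data gives a Beta(α+s, β+f) posterior.
So s = 58 − 15 = 43 and f = 20 − 6 = 14.

43 responders and 14 non-responders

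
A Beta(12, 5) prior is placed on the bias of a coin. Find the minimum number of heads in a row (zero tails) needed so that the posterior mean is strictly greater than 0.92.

k = 46

After k heads and 0 tails the posterior is Beta(12+k, 5), with mean (12+k)/(12+5+k).
Set (12+k)/(17+k) > 0.92 and solve: k > (0.92·17 − 12)/(1 − 0.92) = 45.500.
The smallest integer exceeding 45.500 is 46.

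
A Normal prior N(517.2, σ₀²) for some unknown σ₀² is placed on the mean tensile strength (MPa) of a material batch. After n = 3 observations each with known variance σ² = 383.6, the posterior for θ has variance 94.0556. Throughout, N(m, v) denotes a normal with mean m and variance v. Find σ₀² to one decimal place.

For the Normal–Normal model with known σ², precisions add: τ_n = τ₀ + n/σ².
So 1/σ₀² = 1/94.0556 − 3/383.6 = 0.010632 − 0.007821 = 0.002811.
Hence σ₀² = 1/0.002811 ≈ 355.7.

σ₀² = 355.7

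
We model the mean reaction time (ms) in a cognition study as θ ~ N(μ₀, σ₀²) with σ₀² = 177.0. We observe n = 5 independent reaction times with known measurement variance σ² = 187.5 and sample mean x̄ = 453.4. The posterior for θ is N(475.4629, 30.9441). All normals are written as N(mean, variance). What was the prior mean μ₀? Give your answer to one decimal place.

μ₀ = 579.6

The posterior mean is a precision-weighted average: μ_n = (τ₀μ₀ + τ_data·x̄)/(τ₀+τ_data), with τ₀=1/σ₀² and τ_data=n/σ².
Here τ₀ = 1/177.0 = 0.005650 and τ_data = 5/187.5 = 0.026667, so τ_n = 0.032317.
Rearranging for μ₀: μ₀ = (μ_n·τ_n − τ_data·x̄)/τ₀ = (475.4629·0.032317 − 0.026667·453.4) / 0.005650 = 3.274717/0.005650 ≈ 579.6.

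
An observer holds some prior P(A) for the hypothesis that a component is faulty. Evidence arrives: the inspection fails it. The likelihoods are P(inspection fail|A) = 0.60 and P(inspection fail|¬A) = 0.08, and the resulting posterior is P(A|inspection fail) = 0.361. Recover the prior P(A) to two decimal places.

P(A) = 0.07

In odds form, posterior odds = prior odds × likelihood ratio, so prior odds = posterior odds ÷ LR.
Posterior odds = 0.361/(1−0.361) = 0.5649. LR = 0.60/0.08 = 7.5000.
Prior odds = 0.5649/7.5000 = 0.0753, so P(A) = 0.0753/(1+0.0753) ≈ 0.07.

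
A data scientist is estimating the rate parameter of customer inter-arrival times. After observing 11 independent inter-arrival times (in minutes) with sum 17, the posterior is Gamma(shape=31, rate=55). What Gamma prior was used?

Gamma(shape=20, rate=38)

Gamma–exponential conjugacy: posterior shape = α + n, posterior rate = β + Σtᵢ.
So α = 31 − 11 = 20 and β = 55 − 17 = 38.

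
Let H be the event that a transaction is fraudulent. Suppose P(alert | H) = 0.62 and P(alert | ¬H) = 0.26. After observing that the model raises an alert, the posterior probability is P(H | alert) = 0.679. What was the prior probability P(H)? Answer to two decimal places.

Bayes' rule in odds form gives O(H|E) = O(H)·[P(E|H)/P(E|¬H)], hence O(H) = O(H|E)/LR.
Posterior odds = 0.679/(1−0.679) = 2.1153. LR = 0.62/0.26 = 2.3846.
Prior odds = 2.1153/2.3846 = 0.8871, so P(H) = 0.8871/(1+0.8871) ≈ 0.47.

P(H) = 0.47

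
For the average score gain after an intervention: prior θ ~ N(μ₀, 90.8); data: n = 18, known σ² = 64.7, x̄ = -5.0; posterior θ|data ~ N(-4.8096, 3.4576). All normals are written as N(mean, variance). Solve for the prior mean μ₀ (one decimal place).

μ₀ = 0.0

With known observation variance, the Normal–Normal posterior has precision τ_n = τ₀ + n/σ² and mean μ_n = (τ₀μ₀ + (n/σ²)x̄)/τ_n.
Here τ₀ = 1/90.8 = 0.011013 and τ_data = 18/64.7 = 0.278207, so τ_n = 0.289220.
Rearranging for μ₀: μ₀ = (μ_n·τ_n − τ_data·x̄)/τ₀ = (-4.8096·0.289220 − 0.278207·-5.0) / 0.011013 = 0.000002/0.011013 ≈ 0.0.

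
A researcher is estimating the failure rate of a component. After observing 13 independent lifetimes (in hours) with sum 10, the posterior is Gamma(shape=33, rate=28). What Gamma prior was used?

Gamma(shape=20, rate=18)

For an exponential likelihood with a Gamma(α, β) prior on the rate, n observations with total T give posterior Gamma(α+n, β+T).
So α = 33 − 13 = 20 and β = 28 − 10 = 18.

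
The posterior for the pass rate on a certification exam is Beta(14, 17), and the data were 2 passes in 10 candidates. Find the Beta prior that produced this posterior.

Beta(12, 9)

Beta is conjugate to the binomial likelihood: posterior = Beta(α+s, β+f).
So α = 14 − 2 = 12 and β = 17 − 8 = 9.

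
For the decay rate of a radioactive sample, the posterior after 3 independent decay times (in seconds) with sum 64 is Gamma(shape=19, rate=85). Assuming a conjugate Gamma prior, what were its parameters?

For an exponential likelihood with a Gamma(α, β) prior on the rate, n observations with total T give posterior Gamma(α+n, β+T).
So α = 19 − 3 = 16 and β = 85 − 64 = 21.

Gamma(shape=16, rate=21)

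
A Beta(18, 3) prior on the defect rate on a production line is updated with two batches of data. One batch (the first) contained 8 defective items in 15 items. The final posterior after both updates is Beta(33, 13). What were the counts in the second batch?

7 defective items and 3 good items

Sequential conjugate updates are equivalent to a single update on the pooled data, so total successes = posterior α − prior α and total failures = posterior β − prior β.
Total across both batches: 33−18=15 defective items, 13−3=10 good items.
Subtract the first batch: 15−8=7 defective items and 10−7=3 good items.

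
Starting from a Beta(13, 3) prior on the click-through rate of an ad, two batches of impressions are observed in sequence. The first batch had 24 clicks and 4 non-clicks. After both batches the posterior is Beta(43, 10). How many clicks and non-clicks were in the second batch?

6 clicks and 3 non-clicks

Sequential conjugate updates are equivalent to a single update on the pooled data, so total successes = posterior α − prior α and total failures = posterior β − prior β.
Total across both batches: 43−13=30 clicks, 10−3=7 non-clicks.
Subtract the first batch: 30−24=6 clicks and 7−4=3 non-clicks.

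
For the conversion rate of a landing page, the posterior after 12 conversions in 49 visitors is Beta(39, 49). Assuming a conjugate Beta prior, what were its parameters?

Beta(27, 12)

Beta is conjugate to the binomial likelihood: posterior = Beta(a+s, b+f).
Subtract the data counts: 39−12=27, 49−37=12.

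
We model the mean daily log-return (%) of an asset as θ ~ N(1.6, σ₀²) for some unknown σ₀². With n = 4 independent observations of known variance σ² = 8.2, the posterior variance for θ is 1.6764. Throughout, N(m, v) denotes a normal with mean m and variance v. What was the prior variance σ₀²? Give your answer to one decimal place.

σ₀² = 9.2

Posterior precision equals prior precision plus data precision: 1/σ_n² = 1/σ₀² + n/σ².
So 1/σ₀² = 1/1.6764 − 4/8.2 = 0.596516 − 0.487805 = 0.108711.
Hence σ₀² = 1/0.108711 ≈ 9.2.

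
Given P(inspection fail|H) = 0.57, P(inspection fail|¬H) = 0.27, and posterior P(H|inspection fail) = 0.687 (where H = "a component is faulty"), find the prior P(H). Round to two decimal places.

Bayes' rule in odds form gives O(H|E) = O(H)·[P(E|H)/P(E|¬H)], hence O(H) = O(H|E)/LR.
Posterior odds = 0.687/(1−0.687) = 2.1949. LR = 0.57/0.27 = 2.1111.
Prior odds = 2.1949/2.1111 = 1.0397, so P(H) = 1.0397/(1+1.0397) ≈ 0.51.

P(H) = 0.51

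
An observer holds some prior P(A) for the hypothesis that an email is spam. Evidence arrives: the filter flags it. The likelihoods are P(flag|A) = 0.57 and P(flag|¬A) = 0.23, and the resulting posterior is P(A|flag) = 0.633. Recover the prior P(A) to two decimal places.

In odds form, posterior odds = prior odds × likelihood ratio, so prior odds = posterior odds ÷ LR.
Posterior odds = 0.633/(1−0.633) = 1.7248. LR = 0.57/0.23 = 2.4783.
Prior odds = 1.7248/2.4783 = 0.6960, so P(A) = 0.6960/(1+0.6960) ≈ 0.41.

P(A) = 0.41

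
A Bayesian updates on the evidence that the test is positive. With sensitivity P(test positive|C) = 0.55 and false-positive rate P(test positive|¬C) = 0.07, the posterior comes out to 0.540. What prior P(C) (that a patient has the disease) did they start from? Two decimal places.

P(C) = 0.13

In odds form, posterior odds = prior odds × likelihood ratio, so prior odds = posterior odds ÷ LR.
Posterior odds = 0.540/(1−0.540) = 1.1739. LR = 0.55/0.07 = 7.8571.
Prior odds = 1.1739/7.8571 = 0.1494, so P(C) = 0.1494/(1+0.1494) ≈ 0.13.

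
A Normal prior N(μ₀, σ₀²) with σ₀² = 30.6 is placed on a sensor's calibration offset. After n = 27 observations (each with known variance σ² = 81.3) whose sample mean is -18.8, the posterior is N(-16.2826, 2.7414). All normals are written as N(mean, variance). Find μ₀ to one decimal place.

The posterior mean is a precision-weighted average: μ_n = (τ₀μ₀ + τ_data·x̄)/(τ₀+τ_data), with τ₀=1/σ₀² and τ_data=n/σ².
Here τ₀ = 1/30.6 = 0.032680 and τ_data = 27/81.3 = 0.332103, so τ_n = 0.364783.
Rearranging for μ₀: μ₀ = (μ_n·τ_n − τ_data·x̄)/τ₀ = (-16.2826·0.364783 − 0.332103·-18.8) / 0.032680 = 0.303921/0.032680 ≈ 9.3.

μ₀ = 9.3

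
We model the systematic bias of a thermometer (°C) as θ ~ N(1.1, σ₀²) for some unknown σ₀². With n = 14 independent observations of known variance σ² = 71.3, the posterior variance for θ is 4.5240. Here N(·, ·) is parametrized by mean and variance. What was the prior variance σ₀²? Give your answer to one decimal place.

σ₀² = 40.5

For the Normal–Normal model with known σ², precisions add: τ_n = τ₀ + n/σ².
So 1/σ₀² = 1/4.5240 − 14/71.3 = 0.221043 − 0.196353 = 0.024690.
Hence σ₀² = 1/0.024690 ≈ 40.5.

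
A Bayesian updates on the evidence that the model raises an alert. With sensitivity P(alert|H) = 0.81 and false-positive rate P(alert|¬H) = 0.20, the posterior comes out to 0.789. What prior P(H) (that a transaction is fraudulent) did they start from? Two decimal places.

Bayes' rule in odds form gives O(H|E) = O(H)·[P(E|H)/P(E|¬H)], hence O(H) = O(H|E)/LR.
Posterior odds = 0.789/(1−0.789) = 3.7393. LR = 0.81/0.20 = 4.0500.
Prior odds = 3.7393/4.0500 = 0.9233, so P(H) = 0.9233/(1+0.9233) ≈ 0.48.

P(H) = 0.48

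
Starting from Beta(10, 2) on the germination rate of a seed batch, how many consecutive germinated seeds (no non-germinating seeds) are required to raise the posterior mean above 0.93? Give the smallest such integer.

k = 17

After k germinated seeds and 0 non-germinating seeds the posterior is Beta(10+k, 2), with mean (10+k)/(10+2+k).
Set (10+k)/(12+k) > 0.93 and solve: k > (0.93·12 − 10)/(1 − 0.93) = 16.571.
The smallest integer exceeding 16.571 is 17.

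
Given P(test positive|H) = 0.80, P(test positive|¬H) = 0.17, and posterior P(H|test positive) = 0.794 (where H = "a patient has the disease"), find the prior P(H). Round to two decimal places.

In odds form, posterior odds = prior odds × likelihood ratio, so prior odds = posterior odds ÷ LR.
Posterior odds = 0.794/(1−0.794) = 3.8544. LR = 0.80/0.17 = 4.7059.
Prior odds = 3.8544/4.7059 = 0.8191, so P(H) = 0.8191/(1+0.8191) ≈ 0.45.

P(H) = 0.45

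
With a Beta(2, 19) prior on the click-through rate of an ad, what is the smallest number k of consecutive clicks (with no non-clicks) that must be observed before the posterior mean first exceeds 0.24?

k = 5

After k clicks and 0 non-clicks the posterior is Beta(2+k, 19), with mean (2+k)/(2+19+k).
Set (2+k)/(21+k) > 0.24 and solve: k > (0.24·21 − 2)/(1 − 0.24) = 4.000.
The smallest integer exceeding 4.000 is 5.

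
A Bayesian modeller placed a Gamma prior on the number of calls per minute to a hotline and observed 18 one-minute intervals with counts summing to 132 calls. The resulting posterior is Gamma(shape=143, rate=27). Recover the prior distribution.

Gamma–Poisson conjugacy: posterior shape = α + Σxᵢ, posterior rate = β + n.
So α = 143 − 132 = 11 and β = 27 − 18 = 9.

Gamma(shape=11, rate=9)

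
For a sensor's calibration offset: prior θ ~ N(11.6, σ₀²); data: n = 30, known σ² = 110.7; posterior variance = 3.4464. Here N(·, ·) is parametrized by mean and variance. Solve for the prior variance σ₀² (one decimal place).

Posterior precision equals prior precision plus data precision: 1/σ_n² = 1/σ₀² + n/σ².
So 1/σ₀² = 1/3.4464 − 30/110.7 = 0.290158 − 0.271003 = 0.019155.
Hence σ₀² = 1/0.019155 ≈ 52.2.

σ₀² = 52.2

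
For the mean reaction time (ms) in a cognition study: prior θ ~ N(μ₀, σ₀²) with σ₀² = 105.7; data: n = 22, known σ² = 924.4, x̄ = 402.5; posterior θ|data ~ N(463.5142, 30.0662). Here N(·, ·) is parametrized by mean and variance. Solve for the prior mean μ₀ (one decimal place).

With known observation variance, the Normal–Normal posterior has precision τ_n = τ₀ + n/σ² and mean μ_n = (τ₀μ₀ + (n/σ²)x̄)/τ_n.
Here τ₀ = 1/105.7 = 0.009461 and τ_data = 22/924.4 = 0.023799, so τ_n = 0.033260.
Rearranging for μ₀: μ₀ = (μ_n·τ_n − τ_data·x̄)/τ₀ = (463.5142·0.033260 − 0.023799·402.5) / 0.009461 = 5.837385/0.009461 ≈ 617.0.

μ₀ = 617.0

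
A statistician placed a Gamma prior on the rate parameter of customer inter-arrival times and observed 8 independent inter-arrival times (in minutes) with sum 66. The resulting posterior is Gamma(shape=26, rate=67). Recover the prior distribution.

Gamma–exponential conjugacy: posterior shape = α + n, posterior rate = β + Σtᵢ.
So α = 26 − 8 = 18 and β = 67 − 66 = 1.

Gamma(shape=18, rate=1)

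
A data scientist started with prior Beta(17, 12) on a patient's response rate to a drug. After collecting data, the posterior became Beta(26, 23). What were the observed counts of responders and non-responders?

9 responders and 11 non-responders

Under Beta–binomial conjugacy the posterior parameters are (a+s, b+f).
So s = 26 − 17 = 9 and f = 23 − 12 = 11.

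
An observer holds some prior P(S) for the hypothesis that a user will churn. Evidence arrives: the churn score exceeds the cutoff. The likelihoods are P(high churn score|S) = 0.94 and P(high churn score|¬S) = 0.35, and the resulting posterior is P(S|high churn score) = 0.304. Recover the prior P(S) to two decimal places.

In odds form, posterior odds = prior odds × likelihood ratio, so prior odds = posterior odds ÷ LR.
Posterior odds = 0.304/(1−0.304) = 0.4368. LR = 0.94/0.35 = 2.6857.
Prior odds = 0.4368/2.6857 = 0.1626, so P(S) = 0.1626/(1+0.1626) ≈ 0.14.

P(S) = 0.14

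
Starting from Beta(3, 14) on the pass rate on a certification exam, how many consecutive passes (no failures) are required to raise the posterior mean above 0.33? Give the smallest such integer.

After k passes and 0 failures the posterior is Beta(3+k, 14), with mean (3+k)/(3+14+k).
Set (3+k)/(17+k) > 0.33 and solve: k > (0.33·17 − 3)/(1 − 0.33) = 3.896.
The smallest integer exceeding 3.896 is 4.

k = 4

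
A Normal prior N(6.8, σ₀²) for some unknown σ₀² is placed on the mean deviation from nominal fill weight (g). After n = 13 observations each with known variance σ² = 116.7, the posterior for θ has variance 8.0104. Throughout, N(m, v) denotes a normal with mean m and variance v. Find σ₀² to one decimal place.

σ₀² = 74.4

For the Normal–Normal model with known σ², precisions add: τ_n = τ₀ + n/σ².
So 1/σ₀² = 1/8.0104 − 13/116.7 = 0.124838 − 0.111397 = 0.013441.
Hence σ₀² = 1/0.013441 ≈ 74.4.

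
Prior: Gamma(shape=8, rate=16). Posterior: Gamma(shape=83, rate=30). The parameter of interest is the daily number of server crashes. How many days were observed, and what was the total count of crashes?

n = 14 days with total 75 crashes

Gamma–Poisson conjugacy: posterior shape = α + Σxᵢ, posterior rate = β + n.
Matching: Σxᵢ = 83 − 8 = 75 and n = 30 − 16 = 14.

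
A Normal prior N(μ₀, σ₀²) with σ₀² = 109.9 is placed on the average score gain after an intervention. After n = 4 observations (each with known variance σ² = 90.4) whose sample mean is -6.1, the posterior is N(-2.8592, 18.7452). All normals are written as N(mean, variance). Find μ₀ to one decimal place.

With known observation variance, the Normal–Normal posterior has precision τ_n = τ₀ + n/σ² and mean μ_n = (τ₀μ₀ + (n/σ²)x̄)/τ_n.
Here τ₀ = 1/109.9 = 0.009099 and τ_data = 4/90.4 = 0.044248, so τ_n = 0.053347.
Rearranging for μ₀: μ₀ = (μ_n·τ_n − τ_data·x̄)/τ₀ = (-2.8592·0.053347 − 0.044248·-6.1) / 0.009099 = 0.117383/0.009099 ≈ 12.9.

μ₀ = 12.9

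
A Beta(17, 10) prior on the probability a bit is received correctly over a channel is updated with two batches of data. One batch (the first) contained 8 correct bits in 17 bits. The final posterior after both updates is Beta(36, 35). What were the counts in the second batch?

11 correct bits and 16 errors

Sequential conjugate updates are equivalent to a single update on the pooled data, so total successes = posterior α − prior α and total failures = posterior β − prior β.
Total across both batches: 36−17=19 correct bits, 35−10=25 errors.
Subtract the first batch: 19−8=11 correct bits and 25−9=16 errors.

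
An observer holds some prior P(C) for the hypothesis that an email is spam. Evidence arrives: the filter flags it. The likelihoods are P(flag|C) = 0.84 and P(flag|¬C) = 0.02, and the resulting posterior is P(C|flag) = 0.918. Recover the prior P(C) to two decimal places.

Bayes' rule in odds form gives O(C|E) = O(C)·[P(E|C)/P(E|¬C)], hence O(C) = O(C|E)/LR.
Posterior odds = 0.918/(1−0.918) = 11.1951. LR = 0.84/0.02 = 42.0000.
Prior odds = 11.1951/42.0000 = 0.2666, so P(C) = 0.2666/(1+0.2666) ≈ 0.21.

P(C) = 0.21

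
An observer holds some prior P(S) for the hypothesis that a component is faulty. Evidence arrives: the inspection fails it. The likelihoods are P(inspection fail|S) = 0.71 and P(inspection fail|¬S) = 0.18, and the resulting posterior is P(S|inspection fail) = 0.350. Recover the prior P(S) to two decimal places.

Bayes' rule in odds form gives O(S|E) = O(S)·[P(E|S)/P(E|¬S)], hence O(S) = O(S|E)/LR.
Posterior odds = 0.350/(1−0.350) = 0.5385. LR = 0.71/0.18 = 3.9444.
Prior odds = 0.5385/3.9444 = 0.1365, so P(S) = 0.1365/(1+0.1365) ≈ 0.12.

P(S) = 0.12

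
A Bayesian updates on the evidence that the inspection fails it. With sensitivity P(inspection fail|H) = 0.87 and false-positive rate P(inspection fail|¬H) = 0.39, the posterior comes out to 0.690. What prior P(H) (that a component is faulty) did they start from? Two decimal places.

In odds form, posterior odds = prior odds × likelihood ratio, so prior odds = posterior odds ÷ LR.
Posterior odds = 0.690/(1−0.690) = 2.2258. LR = 0.87/0.39 = 2.2308.
Prior odds = 2.2258/2.2308 = 0.9978, so P(H) = 0.9978/(1+0.9978) ≈ 0.50.

P(H) = 0.50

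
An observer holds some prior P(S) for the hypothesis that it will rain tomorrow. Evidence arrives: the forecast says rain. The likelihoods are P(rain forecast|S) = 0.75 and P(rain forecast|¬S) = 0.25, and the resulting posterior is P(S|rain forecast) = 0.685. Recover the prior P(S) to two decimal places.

P(S) = 0.42

Bayes' rule in odds form gives O(S|E) = O(S)·[P(E|S)/P(E|¬S)], hence O(S) = O(S|E)/LR.
Posterior odds = 0.685/(1−0.685) = 2.1746. LR = 0.75/0.25 = 3.0000.
Prior odds = 2.1746/3.0000 = 0.7249, so P(S) = 0.7249/(1+0.7249) ≈ 0.42.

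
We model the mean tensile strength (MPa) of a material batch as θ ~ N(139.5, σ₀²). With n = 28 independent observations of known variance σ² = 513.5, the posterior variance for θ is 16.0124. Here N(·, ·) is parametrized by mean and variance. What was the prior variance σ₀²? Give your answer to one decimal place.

σ₀² = 126.2

Posterior precision equals prior precision plus data precision: 1/σ_n² = 1/σ₀² + n/σ².
So 1/σ₀² = 1/16.0124 − 28/513.5 = 0.062452 − 0.054528 = 0.007924.
Hence σ₀² = 1/0.007924 ≈ 126.2.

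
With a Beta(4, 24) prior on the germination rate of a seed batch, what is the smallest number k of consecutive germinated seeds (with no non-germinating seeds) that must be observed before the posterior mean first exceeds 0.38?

k = 11

After k germinated seeds and 0 non-germinating seeds the posterior is Beta(4+k, 24), with mean (4+k)/(4+24+k).
Set (4+k)/(28+k) > 0.38 and solve: k > (0.38·28 − 4)/(1 − 0.38) = 10.710.
The smallest integer exceeding 10.710 is 11, and checking k=11: (15)/(39) = 0.3846 > 0.38.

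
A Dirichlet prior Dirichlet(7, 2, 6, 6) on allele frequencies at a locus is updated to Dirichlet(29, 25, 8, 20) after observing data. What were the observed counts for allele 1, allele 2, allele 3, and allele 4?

For a Dirichlet(α) prior with multinomial counts c, the posterior is Dirichlet(α + c) componentwise.
Counts are posterior − prior componentwise: 29−7=22, 25−2=23, 8−6=2, 20−6=14.

counts (22, 23, 2, 14)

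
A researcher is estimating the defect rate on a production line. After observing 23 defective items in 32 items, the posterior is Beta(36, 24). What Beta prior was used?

Beta(13, 15)

Under Beta–binomial conjugacy the posterior parameters are (a+s, b+f).
So a = 36 − 23 = 13 and b = 24 − 9 = 15.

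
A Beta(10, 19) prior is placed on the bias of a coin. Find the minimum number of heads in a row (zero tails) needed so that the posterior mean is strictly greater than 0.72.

After k heads and 0 tails the posterior is Beta(10+k, 19), with mean (10+k)/(10+19+k).
Set (10+k)/(29+k) > 0.72 and solve: k > (0.72·29 − 10)/(1 − 0.72) = 38.857.
The smallest integer exceeding 38.857 is 39, and checking k=39: (49)/(68) = 0.7206 > 0.72.

k = 39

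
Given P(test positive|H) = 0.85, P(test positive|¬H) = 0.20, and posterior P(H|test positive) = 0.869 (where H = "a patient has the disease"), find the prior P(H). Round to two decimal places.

P(H) = 0.61

Bayes' rule in odds form gives O(H|E) = O(H)·[P(E|H)/P(E|¬H)], hence O(H) = O(H|E)/LR.
Posterior odds = 0.869/(1−0.869) = 6.6336. LR = 0.85/0.20 = 4.2500.
Prior odds = 6.6336/4.2500 = 1.5608, so P(H) = 1.5608/(1+1.5608) ≈ 0.61.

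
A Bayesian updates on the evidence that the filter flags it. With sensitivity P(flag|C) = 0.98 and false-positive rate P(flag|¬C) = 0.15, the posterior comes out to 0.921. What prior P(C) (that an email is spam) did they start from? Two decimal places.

P(C) = 0.64

Bayes' rule in odds form gives O(C|E) = O(C)·[P(E|C)/P(E|¬C)], hence O(C) = O(C|E)/LR.
Posterior odds = 0.921/(1−0.921) = 11.6582. LR = 0.98/0.15 = 6.5333.
Prior odds = 11.6582/6.5333 = 1.7844, so P(C) = 1.7844/(1+1.7844) ≈ 0.64.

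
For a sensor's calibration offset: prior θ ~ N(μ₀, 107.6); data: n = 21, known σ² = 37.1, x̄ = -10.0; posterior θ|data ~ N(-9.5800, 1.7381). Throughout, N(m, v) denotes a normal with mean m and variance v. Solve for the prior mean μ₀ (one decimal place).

μ₀ = 16.0

With known observation variance, the Normal–Normal posterior has precision τ_n = τ₀ + n/σ² and mean μ_n = (τ₀μ₀ + (n/σ²)x̄)/τ_n.
Here τ₀ = 1/107.6 = 0.009294 and τ_data = 21/37.1 = 0.566038, so τ_n = 0.575332.
Rearranging for μ₀: μ₀ = (μ_n·τ_n − τ_data·x̄)/τ₀ = (-9.5800·0.575332 − 0.566038·-10.0) / 0.009294 = 0.148699/0.009294 ≈ 16.0.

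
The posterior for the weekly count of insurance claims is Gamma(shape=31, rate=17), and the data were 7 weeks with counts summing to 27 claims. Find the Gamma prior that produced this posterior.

A Gamma(α, β) prior (rate parametrization) on a Poisson rate with n observations summing to S gives posterior Gamma(α+S, β+n).
So α = 31 − 27 = 4 and β = 17 − 7 = 10.

Gamma(shape=4, rate=10)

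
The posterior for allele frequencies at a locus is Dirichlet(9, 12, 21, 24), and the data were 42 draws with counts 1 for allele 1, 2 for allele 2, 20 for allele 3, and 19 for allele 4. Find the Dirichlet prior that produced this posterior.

For a Dirichlet(α) prior with multinomial counts c, the posterior is Dirichlet(α + c) componentwise.
Subtract each count from the matching posterior parameter: 9−1=8, 12−2=10, 21−20=1, 24−19=5.

Dirichlet(8, 10, 1, 5)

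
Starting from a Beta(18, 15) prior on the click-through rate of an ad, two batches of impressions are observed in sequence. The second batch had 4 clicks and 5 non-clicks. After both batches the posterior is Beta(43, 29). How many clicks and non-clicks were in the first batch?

21 clicks and 9 non-clicks

Sequential conjugate updates are equivalent to a single update on the pooled data, so total successes = posterior α − prior α and total failures = posterior β − prior β.
Total across both batches: 43−18=25 clicks, 29−15=14 non-clicks.
Subtract the second batch: 25−4=21 clicks and 14−5=9 non-clicks.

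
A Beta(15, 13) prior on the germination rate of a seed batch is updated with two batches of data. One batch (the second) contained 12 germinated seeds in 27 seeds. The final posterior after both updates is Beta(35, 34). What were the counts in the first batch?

8 germinated seeds and 6 non-germinating seeds

Sequential conjugate updates are equivalent to a single update on the pooled data, so total successes = posterior α − prior α and total failures = posterior β − prior β.
Total across both batches: 35−15=20 germinated seeds, 34−13=21 non-germinating seeds.
Subtract the second batch: 20−12=8 germinated seeds and 21−15=6 non-germinating seeds.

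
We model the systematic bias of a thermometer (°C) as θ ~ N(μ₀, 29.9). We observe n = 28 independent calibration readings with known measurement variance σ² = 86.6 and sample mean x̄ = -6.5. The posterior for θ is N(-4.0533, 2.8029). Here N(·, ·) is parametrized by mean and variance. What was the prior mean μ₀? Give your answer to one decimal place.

μ₀ = 19.6

The posterior mean is a precision-weighted average: μ_n = (τ₀μ₀ + τ_data·x̄)/(τ₀+τ_data), with τ₀=1/σ₀² and τ_data=n/σ².
Here τ₀ = 1/29.9 = 0.033445 and τ_data = 28/86.6 = 0.323326, so τ_n = 0.356771.
Rearranging for μ₀: μ₀ = (μ_n·τ_n − τ_data·x̄)/τ₀ = (-4.0533·0.356771 − 0.323326·-6.5) / 0.033445 = 0.655519/0.033445 ≈ 19.6.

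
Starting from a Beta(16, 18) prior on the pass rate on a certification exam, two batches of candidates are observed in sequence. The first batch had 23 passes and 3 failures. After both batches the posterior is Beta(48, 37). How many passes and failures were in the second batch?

9 passes and 16 failures

Because Beta–binomial updating is additive in the counts, the combined data contributed (α_post−α_prior, β_post−β_prior) successes and failures.
Total across both batches: 48−16=32 passes, 37−18=19 failures.
Subtract the first batch: 32−23=9 passes and 19−3=16 failures.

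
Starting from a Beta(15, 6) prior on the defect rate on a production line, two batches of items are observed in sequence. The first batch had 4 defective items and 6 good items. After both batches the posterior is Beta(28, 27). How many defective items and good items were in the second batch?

9 defective items and 15 good items

Sequential conjugate updates are equivalent to a single update on the pooled data, so total successes = posterior α − prior α and total failures = posterior β − prior β.
Total across both batches: 28−15=13 defective items, 27−6=21 good items.
Subtract the first batch: 13−4=9 defective items and 21−6=15 good items.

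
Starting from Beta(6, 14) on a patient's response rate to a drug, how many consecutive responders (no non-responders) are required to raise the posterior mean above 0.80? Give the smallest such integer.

After k responders and 0 non-responders the posterior is Beta(6+k, 14), with mean (6+k)/(6+14+k).
Set (6+k)/(20+k) > 0.80 and solve: k > (0.80·20 − 6)/(1 − 0.80) = 50.000.
The smallest integer exceeding 50.000 is 51, and checking k=51: (57)/(71) = 0.8028 > 0.80.

k = 51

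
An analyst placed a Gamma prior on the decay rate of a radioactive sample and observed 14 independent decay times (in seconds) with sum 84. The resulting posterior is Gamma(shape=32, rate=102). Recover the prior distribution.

Gamma–exponential conjugacy: posterior shape = α + n, posterior rate = β + Σtᵢ.
So α = 32 − 14 = 18 and β = 102 − 84 = 18.

Gamma(shape=18, rate=18)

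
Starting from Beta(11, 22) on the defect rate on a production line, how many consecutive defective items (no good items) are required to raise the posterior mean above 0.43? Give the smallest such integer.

k = 6

After k defective items and 0 good items the posterior is Beta(11+k, 22), with mean (11+k)/(11+22+k).
Set (11+k)/(33+k) > 0.43 and solve: k > (0.43·33 − 11)/(1 − 0.43) = 5.596.
The smallest integer exceeding 5.596 is 6, and checking k=6: (17)/(39) = 0.4359 > 0.43.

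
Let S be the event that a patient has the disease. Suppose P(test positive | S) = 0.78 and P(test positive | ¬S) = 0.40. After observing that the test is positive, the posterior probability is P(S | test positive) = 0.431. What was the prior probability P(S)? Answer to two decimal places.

P(S) = 0.28

In odds form, posterior odds = prior odds × likelihood ratio, so prior odds = posterior odds ÷ LR.
Posterior odds = 0.431/(1−0.431) = 0.7575. LR = 0.78/0.40 = 1.9500.
Prior odds = 0.7575/1.9500 = 0.3885, so P(S) = 0.3885/(1+0.3885) ≈ 0.28.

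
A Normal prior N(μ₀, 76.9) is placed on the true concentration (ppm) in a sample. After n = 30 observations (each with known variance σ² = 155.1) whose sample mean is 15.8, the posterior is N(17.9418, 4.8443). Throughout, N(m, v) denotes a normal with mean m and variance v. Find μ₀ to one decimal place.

μ₀ = 49.8

The posterior mean is a precision-weighted average: μ_n = (τ₀μ₀ + τ_data·x̄)/(τ₀+τ_data), with τ₀=1/σ₀² and τ_data=n/σ².
Here τ₀ = 1/76.9 = 0.013004 and τ_data = 30/155.1 = 0.193424, so τ_n = 0.206428.
Rearranging for μ₀: μ₀ = (μ_n·τ_n − τ_data·x̄)/τ₀ = (17.9418·0.206428 − 0.193424·15.8) / 0.013004 = 0.647591/0.013004 ≈ 49.8.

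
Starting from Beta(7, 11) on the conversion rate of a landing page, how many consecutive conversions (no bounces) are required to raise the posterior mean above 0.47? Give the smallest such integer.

k = 3

After k conversions and 0 bounces the posterior is Beta(7+k, 11), with mean (7+k)/(7+11+k).
Set (7+k)/(18+k) > 0.47 and solve: k > (0.47·18 − 7)/(1 − 0.47) = 2.755.
The smallest integer exceeding 2.755 is 3.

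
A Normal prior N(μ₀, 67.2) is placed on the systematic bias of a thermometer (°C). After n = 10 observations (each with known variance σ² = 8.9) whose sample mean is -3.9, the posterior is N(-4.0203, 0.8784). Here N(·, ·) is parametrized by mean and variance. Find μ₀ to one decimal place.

The posterior mean is a precision-weighted average: μ_n = (τ₀μ₀ + τ_data·x̄)/(τ₀+τ_data), with τ₀=1/σ₀² and τ_data=n/σ².
Here τ₀ = 1/67.2 = 0.014881 and τ_data = 10/8.9 = 1.123596, so τ_n = 1.138477.
Rearranging for μ₀: μ₀ = (μ_n·τ_n − τ_data·x̄)/τ₀ = (-4.0203·1.138477 − 1.123596·-3.9) / 0.014881 = -0.194995/0.014881 ≈ -13.1.

μ₀ = -13.1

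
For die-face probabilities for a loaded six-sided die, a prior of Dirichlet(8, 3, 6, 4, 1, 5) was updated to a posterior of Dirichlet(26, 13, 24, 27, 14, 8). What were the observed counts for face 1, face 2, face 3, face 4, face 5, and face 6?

For a Dirichlet(α) prior with multinomial counts c, the posterior is Dirichlet(α + c) componentwise.
Counts are posterior − prior componentwise: 26−8=18, 13−3=10, 24−6=18, 27−4=23, 14−1=13, 8−5=3.

counts (18, 10, 18, 23, 13, 3)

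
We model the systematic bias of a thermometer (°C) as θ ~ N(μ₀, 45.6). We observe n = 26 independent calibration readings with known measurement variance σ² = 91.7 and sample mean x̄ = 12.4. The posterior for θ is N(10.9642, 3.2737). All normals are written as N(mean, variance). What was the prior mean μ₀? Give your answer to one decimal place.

μ₀ = -7.6

The posterior mean is a precision-weighted average: μ_n = (τ₀μ₀ + τ_data·x̄)/(τ₀+τ_data), with τ₀=1/σ₀² and τ_data=n/σ².
Here τ₀ = 1/45.6 = 0.021930 and τ_data = 26/91.7 = 0.283533, so τ_n = 0.305463.
Rearranging for μ₀: μ₀ = (μ_n·τ_n − τ_data·x̄)/τ₀ = (10.9642·0.305463 − 0.283533·12.4) / 0.021930 = -0.166652/0.021930 ≈ -7.6.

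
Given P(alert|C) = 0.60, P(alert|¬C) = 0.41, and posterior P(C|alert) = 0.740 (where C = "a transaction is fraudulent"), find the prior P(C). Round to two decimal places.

Bayes' rule in odds form gives O(C|E) = O(C)·[P(E|C)/P(E|¬C)], hence O(C) = O(C|E)/LR.
Posterior odds = 0.740/(1−0.740) = 2.8462. LR = 0.60/0.41 = 1.4634.
Prior odds = 2.8462/1.4634 = 1.9449, so P(C) = 1.9449/(1+1.9449) ≈ 0.66.

P(C) = 0.66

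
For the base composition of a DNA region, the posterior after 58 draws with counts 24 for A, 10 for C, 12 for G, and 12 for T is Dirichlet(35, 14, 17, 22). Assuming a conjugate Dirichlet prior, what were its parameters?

For a Dirichlet(α) prior with multinomial counts c, the posterior is Dirichlet(α + c) componentwise.
Subtract each count from the matching posterior parameter: 35−24=11, 14−10=4, 17−12=5, 22−12=10.

Dirichlet(11, 4, 5, 10)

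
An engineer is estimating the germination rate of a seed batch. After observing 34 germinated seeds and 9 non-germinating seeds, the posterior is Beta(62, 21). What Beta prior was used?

Under Beta–binomial conjugacy the posterior parameters are (α+s, β+f).
Subtract the data counts: 62−34=28, 21−9=12.

Beta(28, 12)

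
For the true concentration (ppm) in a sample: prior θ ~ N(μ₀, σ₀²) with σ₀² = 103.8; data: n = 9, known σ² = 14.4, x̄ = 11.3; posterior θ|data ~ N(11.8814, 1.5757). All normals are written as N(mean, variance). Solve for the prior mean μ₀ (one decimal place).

μ₀ = 49.6

The posterior mean is a precision-weighted average: μ_n = (τ₀μ₀ + τ_data·x̄)/(τ₀+τ_data), with τ₀=1/σ₀² and τ_data=n/σ².
Here τ₀ = 1/103.8 = 0.009634 and τ_data = 9/14.4 = 0.625000, so τ_n = 0.634634.
Rearranging for μ₀: μ₀ = (μ_n·τ_n − τ_data·x̄)/τ₀ = (11.8814·0.634634 − 0.625000·11.3) / 0.009634 = 0.477840/0.009634 ≈ 49.6.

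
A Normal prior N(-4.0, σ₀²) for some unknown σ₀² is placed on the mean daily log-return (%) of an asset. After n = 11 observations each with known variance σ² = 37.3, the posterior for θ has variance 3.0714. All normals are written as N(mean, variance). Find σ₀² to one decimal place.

σ₀² = 32.6

Posterior precision equals prior precision plus data precision: 1/σ_n² = 1/σ₀² + n/σ².
So 1/σ₀² = 1/3.0714 − 11/37.3 = 0.325584 − 0.294906 = 0.030678.
Hence σ₀² = 1/0.030678 ≈ 32.6.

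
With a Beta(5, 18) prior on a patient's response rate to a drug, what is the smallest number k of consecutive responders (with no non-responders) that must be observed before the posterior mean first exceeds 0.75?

k = 50

After k responders and 0 non-responders the posterior is Beta(5+k, 18), with mean (5+k)/(5+18+k).
Set (5+k)/(23+k) > 0.75 and solve: k > (0.75·23 − 5)/(1 − 0.75) = 49.000.
The smallest integer exceeding 49.000 is 50, and checking k=50: (55)/(73) = 0.7534 > 0.75.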